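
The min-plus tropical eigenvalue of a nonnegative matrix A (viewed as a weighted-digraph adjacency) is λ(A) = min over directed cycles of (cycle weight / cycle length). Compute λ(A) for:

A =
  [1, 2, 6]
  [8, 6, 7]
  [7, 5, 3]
λ(A) = 1

Enumerate directed cycles and compute their means (weight / length). Sample:
  cycle 0 → 0: weight = 1, length = 1, mean = 1/1 ≈ 1.000
  cycle 1 → 1: weight = 6, length = 1, mean = 6/1 ≈ 6.000
  cycle 2 → 2: weight = 3, length = 1, mean = 3/1 ≈ 3.000
  cycle 0 → 1 → 0: weight = 10, length = 2, mean = 10/2 ≈ 5.000
  cycle 0 → 2 → 0: weight = 13, length = 2, mean = 13/2 ≈ 6.500
  cycle 1 → 0 → 1: weight = 10, length = 2, mean = 10/2 ≈ 5.000
Minimum mean = 1.000, attained e.g. along the cycle 0 → 0 with weight 1 and length 1. So λ(A) = 1/1 = 1.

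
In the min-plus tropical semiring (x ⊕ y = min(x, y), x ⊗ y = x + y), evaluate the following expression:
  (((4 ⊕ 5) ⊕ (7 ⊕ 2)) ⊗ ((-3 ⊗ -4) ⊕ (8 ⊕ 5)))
(((4 ⊕ 5) ⊕ (7 ⊕ 2)) ⊗ ((-3 ⊗ -4) ⊕ (8 ⊕ 5))) = -5

Expand innermost to outermost. Recall ⊕ takes the minimum of its arguments and ⊗ takes their sum. Working out the expression (((4 ⊕ 5) ⊕ (7 ⊕ 2)) ⊗ ((-3 ⊗ -4) ⊕ (8 ⊕ 5))) gives -5.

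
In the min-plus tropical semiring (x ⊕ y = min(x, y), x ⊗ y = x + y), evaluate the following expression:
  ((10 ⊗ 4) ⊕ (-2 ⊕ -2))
((10 ⊗ 4) ⊕ (-2 ⊕ -2)) = -2

Expand innermost to outermost. Recall ⊕ takes the minimum of its arguments and ⊗ takes their sum. Working out the expression ((10 ⊗ 4) ⊕ (-2 ⊕ -2)) gives -2.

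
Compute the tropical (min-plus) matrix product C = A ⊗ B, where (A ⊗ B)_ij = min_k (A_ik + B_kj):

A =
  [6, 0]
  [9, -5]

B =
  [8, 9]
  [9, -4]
A ⊗ B =
  [9, -4]
  [4, -9]

Apply the min-plus product entry-by-entry:
  C[0][0] = min over k of (A[0][0] + B[0][0] = 6 + 8 = 14, A[0][1] + B[1][0] = 0 + 9 = 9) = 9 (attained at k = 1)
  C[0][1] = min over k of (A[0][0] + B[0][1] = 6 + 9 = 15, A[0][1] + B[1][1] = 0 + -4 = -4) = -4 (attained at k = 1)
  C[1][0] = min over k of (A[1][0] + B[0][0] = 9 + 8 = 17, A[1][1] + B[1][0] = -5 + 9 = 4) = 4 (attained at k = 1)
  C[1][1] = min over k of (A[1][0] + B[0][1] = 9 + 9 = 18, A[1][1] + B[1][1] = -5 + -4 = -9) = -9 (attained at k = 1)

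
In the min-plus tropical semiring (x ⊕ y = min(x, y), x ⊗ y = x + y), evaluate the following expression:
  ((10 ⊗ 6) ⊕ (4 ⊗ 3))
((10 ⊗ 6) ⊕ (4 ⊗ 3)) = 7

Expand innermost to outermost. Recall ⊕ takes the minimum of its arguments and ⊗ takes their sum. Working out the expression ((10 ⊗ 6) ⊕ (4 ⊗ 3)) gives 7.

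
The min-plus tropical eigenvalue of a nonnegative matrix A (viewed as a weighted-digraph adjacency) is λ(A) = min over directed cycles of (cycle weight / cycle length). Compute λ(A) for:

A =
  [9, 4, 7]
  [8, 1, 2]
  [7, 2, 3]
λ(A) = 1

Enumerate directed cycles and compute their means (weight / length). Sample:
  cycle 0 → 0: weight = 9, length = 1, mean = 9/1 ≈ 9.000
  cycle 1 → 1: weight = 1, length = 1, mean = 1/1 ≈ 1.000
  cycle 2 → 2: weight = 3, length = 1, mean = 3/1 ≈ 3.000
  cycle 0 → 1 → 0: weight = 12, length = 2, mean = 12/2 ≈ 6.000
  cycle 0 → 2 → 0: weight = 14, length = 2, mean = 14/2 ≈ 7.000
  cycle 1 → 0 → 1: weight = 12, length = 2, mean = 12/2 ≈ 6.000
Minimum mean = 1.000, attained e.g. along the cycle 1 → 1 with weight 1 and length 1. So λ(A) = 1/1 = 1.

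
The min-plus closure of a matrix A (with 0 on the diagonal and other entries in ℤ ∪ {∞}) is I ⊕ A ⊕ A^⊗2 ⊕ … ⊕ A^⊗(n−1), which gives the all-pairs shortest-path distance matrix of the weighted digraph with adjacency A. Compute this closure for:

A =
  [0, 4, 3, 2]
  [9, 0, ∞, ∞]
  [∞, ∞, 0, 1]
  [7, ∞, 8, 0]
Closure =
  [0, 4, 3, 2]
  [9, 0, 12, 11]
  [8, 12, 0, 1]
  [7, 11, 8, 0]

This is the Floyd-Warshall all-pairs shortest-path computation. For each intermediate vertex k = 0, 1, …, 3, update dist[i][j] ← min(dist[i][j], dist[i][k] + dist[k][j]). The final matrix gives, for each (i, j), the minimum total weight of any directed path from i to j (possibly empty when i = j).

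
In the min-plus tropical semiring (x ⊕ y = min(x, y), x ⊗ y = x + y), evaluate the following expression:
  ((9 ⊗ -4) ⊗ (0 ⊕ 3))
((9 ⊗ -4) ⊗ (0 ⊕ 3)) = 5

Expand innermost to outermost. Recall ⊕ takes the minimum of its arguments and ⊗ takes their sum. Working out the expression ((9 ⊗ -4) ⊗ (0 ⊕ 3)) gives 5.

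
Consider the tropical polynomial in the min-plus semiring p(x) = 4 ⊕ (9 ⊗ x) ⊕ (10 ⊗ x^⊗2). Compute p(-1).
p(-1) = 4

A tropical monomial a ⊗ x^⊗i evaluates to a + i · x. Evaluating each term at x = -1:
  Term 0 contributes 4 + 0 · -1 = 4
  Term 1 contributes 9 + 1 · -1 = 8
  Term 2 contributes 10 + 2 · -1 = 8
p(-1) = ⊕ of these = min[4, 8, 8] = 4.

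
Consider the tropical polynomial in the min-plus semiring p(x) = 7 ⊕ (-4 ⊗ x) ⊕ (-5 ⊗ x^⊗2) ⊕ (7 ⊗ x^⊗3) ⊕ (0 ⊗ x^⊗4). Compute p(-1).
p(-1) = -7

A tropical monomial a ⊗ x^⊗i evaluates to a + i · x. Evaluating each term at x = -1:
  Term 0 contributes 7 + 0 · -1 = 7
  Term 1 contributes -4 + 1 · -1 = -5
  Term 2 contributes -5 + 2 · -1 = -7
  Term 3 contributes 7 + 3 · -1 = 4
  Term 4 contributes 0 + 4 · -1 = -4
p(-1) = ⊕ of these = min[7, -5, -7, 4, -4] = -7.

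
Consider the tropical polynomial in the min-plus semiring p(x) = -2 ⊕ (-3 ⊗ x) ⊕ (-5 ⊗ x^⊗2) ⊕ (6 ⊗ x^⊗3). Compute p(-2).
p(-2) = -9

A tropical monomial a ⊗ x^⊗i evaluates to a + i · x. Evaluating each term at x = -2:
  Term 0 contributes -2 + 0 · -2 = -2
  Term 1 contributes -3 + 1 · -2 = -5
  Term 2 contributes -5 + 2 · -2 = -9
  Term 3 contributes 6 + 3 · -2 = 0
p(-2) = ⊕ of these = min[-2, -5, -9, 0] = -9.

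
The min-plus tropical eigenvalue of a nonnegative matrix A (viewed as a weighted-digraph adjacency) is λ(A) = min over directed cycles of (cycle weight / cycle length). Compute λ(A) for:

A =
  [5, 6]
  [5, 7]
λ(A) = 5

Enumerate directed cycles and compute their means (weight / length). Sample:
  cycle 0 → 0: weight = 5, length = 1, mean = 5/1 ≈ 5.000
  cycle 1 → 1: weight = 7, length = 1, mean = 7/1 ≈ 7.000
  cycle 0 → 1 → 0: weight = 11, length = 2, mean = 11/2 ≈ 5.500
  cycle 1 → 0 → 1: weight = 11, length = 2, mean = 11/2 ≈ 5.500
Minimum mean = 5.000, attained e.g. along the cycle 0 → 0 with weight 5 and length 1. So λ(A) = 5/1 = 5.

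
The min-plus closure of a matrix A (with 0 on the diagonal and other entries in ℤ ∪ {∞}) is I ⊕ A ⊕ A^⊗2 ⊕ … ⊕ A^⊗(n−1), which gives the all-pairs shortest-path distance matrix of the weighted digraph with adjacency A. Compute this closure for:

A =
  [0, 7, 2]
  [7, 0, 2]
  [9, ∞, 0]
Closure =
  [0, 7, 2]
  [7, 0, 2]
  [9, 16, 0]

This is the Floyd-Warshall all-pairs shortest-path computation. For each intermediate vertex k = 0, 1, …, 2, update dist[i][j] ← min(dist[i][j], dist[i][k] + dist[k][j]). The final matrix gives, for each (i, j), the minimum total weight of any directed path from i to j (possibly empty when i = j).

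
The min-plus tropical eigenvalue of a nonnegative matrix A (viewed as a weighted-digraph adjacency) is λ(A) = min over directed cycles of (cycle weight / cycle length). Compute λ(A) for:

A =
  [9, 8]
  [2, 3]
λ(A) = 3

Enumerate directed cycles and compute their means (weight / length). Sample:
  cycle 0 → 0: weight = 9, length = 1, mean = 9/1 ≈ 9.000
  cycle 1 → 1: weight = 3, length = 1, mean = 3/1 ≈ 3.000
  cycle 0 → 1 → 0: weight = 10, length = 2, mean = 10/2 ≈ 5.000
  cycle 1 → 0 → 1: weight = 10, length = 2, mean = 10/2 ≈ 5.000
Minimum mean = 3.000, attained e.g. along the cycle 1 → 1 with weight 3 and length 1. So λ(A) = 3/1 = 3.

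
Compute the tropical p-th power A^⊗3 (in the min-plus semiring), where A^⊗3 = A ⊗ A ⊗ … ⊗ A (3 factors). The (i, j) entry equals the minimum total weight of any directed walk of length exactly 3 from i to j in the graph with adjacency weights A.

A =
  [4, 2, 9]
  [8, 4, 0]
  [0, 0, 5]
A^⊗3 =
  [2, 2, 6]
  [4, 2, 0]
  [0, 0, 2]

Each entry (A^⊗3)_ij equals the minimum over all length-3 walks i = v_0 → v_1 → … → v_3 = j of Σ_t A[v_t][v_{t+1}]. For example, for (i, j) = (0, 2) we minimise over 9 possible intermediate vertex sequences; the minimum is 6, attained along the walk 0 → 0 → 1 → 2.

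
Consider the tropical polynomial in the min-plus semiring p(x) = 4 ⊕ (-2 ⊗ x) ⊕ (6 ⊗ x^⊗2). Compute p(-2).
p(-2) = -4

A tropical monomial a ⊗ x^⊗i evaluates to a + i · x. Evaluating each term at x = -2:
  Term 0 contributes 4 + 0 · -2 = 4
  Term 1 contributes -2 + 1 · -2 = -4
  Term 2 contributes 6 + 2 · -2 = 2
p(-2) = ⊕ of these = min[4, -4, 2] = -4.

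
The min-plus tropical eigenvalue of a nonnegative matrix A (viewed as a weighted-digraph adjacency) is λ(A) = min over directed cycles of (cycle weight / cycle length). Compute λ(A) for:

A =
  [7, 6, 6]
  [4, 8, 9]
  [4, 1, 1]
λ(A) = 1

Enumerate directed cycles and compute their means (weight / length). Sample:
  cycle 0 → 0: weight = 7, length = 1, mean = 7/1 ≈ 7.000
  cycle 1 → 1: weight = 8, length = 1, mean = 8/1 ≈ 8.000
  cycle 2 → 2: weight = 1, length = 1, mean = 1/1 ≈ 1.000
  cycle 0 → 1 → 0: weight = 10, length = 2, mean = 10/2 ≈ 5.000
  cycle 0 → 2 → 0: weight = 10, length = 2, mean = 10/2 ≈ 5.000
  cycle 1 → 0 → 1: weight = 10, length = 2, mean = 10/2 ≈ 5.000
Minimum mean = 1.000, attained e.g. along the cycle 2 → 2 with weight 1 and length 1. So λ(A) = 1/1 = 1.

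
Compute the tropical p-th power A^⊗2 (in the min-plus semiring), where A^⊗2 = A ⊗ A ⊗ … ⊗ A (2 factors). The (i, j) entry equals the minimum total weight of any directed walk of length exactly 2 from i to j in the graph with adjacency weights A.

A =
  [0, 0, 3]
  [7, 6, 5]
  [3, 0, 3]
A^⊗2 =
  [0, 0, 3]
  [7, 5, 8]
  [3, 3, 5]

Each entry (A^⊗2)_ij equals the minimum over all length-2 walks i = v_0 → v_1 → … → v_2 = j of Σ_t A[v_t][v_{t+1}]. For example, for (i, j) = (0, 2) we minimise over 3 possible intermediate vertex sequences; the minimum is 3, attained along the walk 0 → 0 → 2.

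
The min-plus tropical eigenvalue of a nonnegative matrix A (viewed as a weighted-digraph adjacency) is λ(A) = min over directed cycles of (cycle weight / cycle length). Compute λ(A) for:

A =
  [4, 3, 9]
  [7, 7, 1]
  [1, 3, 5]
λ(A) = 5/3

Enumerate directed cycles and compute their means (weight / length). Sample:
  cycle 0 → 0: weight = 4, length = 1, mean = 4/1 ≈ 4.000
  cycle 1 → 1: weight = 7, length = 1, mean = 7/1 ≈ 7.000
  cycle 2 → 2: weight = 5, length = 1, mean = 5/1 ≈ 5.000
  cycle 0 → 1 → 0: weight = 10, length = 2, mean = 10/2 ≈ 5.000
  cycle 0 → 2 → 0: weight = 10, length = 2, mean = 10/2 ≈ 5.000
  cycle 1 → 0 → 1: weight = 10, length = 2, mean = 10/2 ≈ 5.000
Minimum mean = 1.667, attained e.g. along the cycle 0 → 1 → 2 → 0 with weight 5 and length 3. So λ(A) = 5/3 = 5/3.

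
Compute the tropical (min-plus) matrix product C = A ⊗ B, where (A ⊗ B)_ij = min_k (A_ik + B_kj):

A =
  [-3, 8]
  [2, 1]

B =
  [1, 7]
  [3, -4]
A ⊗ B =
  [-2, 4]
  [3, -3]

Apply the min-plus product entry-by-entry:
  C[0][0] = min over k of (A[0][0] + B[0][0] = -3 + 1 = -2, A[0][1] + B[1][0] = 8 + 3 = 11) = -2 (attained at k = 0)
  C[0][1] = min over k of (A[0][0] + B[0][1] = -3 + 7 = 4, A[0][1] + B[1][1] = 8 + -4 = 4) = 4 (attained at k = 0)
  C[1][0] = min over k of (A[1][0] + B[0][0] = 2 + 1 = 3, A[1][1] + B[1][0] = 1 + 3 = 4) = 3 (attained at k = 0)
  C[1][1] = min over k of (A[1][0] + B[0][1] = 2 + 7 = 9, A[1][1] + B[1][1] = 1 + -4 = -3) = -3 (attained at k = 1)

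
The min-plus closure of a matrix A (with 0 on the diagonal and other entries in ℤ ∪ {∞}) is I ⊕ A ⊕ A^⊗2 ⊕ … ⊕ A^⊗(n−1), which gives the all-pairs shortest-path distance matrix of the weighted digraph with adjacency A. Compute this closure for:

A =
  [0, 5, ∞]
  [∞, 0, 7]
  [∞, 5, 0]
Closure =
  [0, 5, 12]
  [∞, 0, 7]
  [∞, 5, 0]

This is the Floyd-Warshall all-pairs shortest-path computation. For each intermediate vertex k = 0, 1, …, 2, update dist[i][j] ← min(dist[i][j], dist[i][k] + dist[k][j]). The final matrix gives, for each (i, j), the minimum total weight of any directed path from i to j (possibly empty when i = j).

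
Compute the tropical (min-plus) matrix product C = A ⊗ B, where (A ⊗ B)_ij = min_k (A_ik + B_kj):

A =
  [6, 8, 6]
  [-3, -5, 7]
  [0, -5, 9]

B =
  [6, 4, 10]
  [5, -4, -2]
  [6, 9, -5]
A ⊗ B =
  [12, 4, 1]
  [0, -9, -7]
  [0, -9, -7]

Apply the min-plus product entry-by-entry:
  C[0][0] = min over k of (A[0][0] + B[0][0] = 6 + 6 = 12, A[0][1] + B[1][0] = 8 + 5 = 13, A[0][2] + B[2][0] = 6 + 6 = 12) = 12 (attained at k = 0)
  C[0][1] = min over k of (A[0][0] + B[0][1] = 6 + 4 = 10, A[0][1] + B[1][1] = 8 + -4 = 4, A[0][2] + B[2][1] = 6 + 9 = 15) = 4 (attained at k = 1)
  C[0][2] = min over k of (A[0][0] + B[0][2] = 6 + 10 = 16, A[0][1] + B[1][2] = 8 + -2 = 6, A[0][2] + B[2][2] = 6 + -5 = 1) = 1 (attained at k = 2)
  C[1][0] = min over k of (A[1][0] + B[0][0] = -3 + 6 = 3, A[1][1] + B[1][0] = -5 + 5 = 0, A[1][2] + B[2][0] = 7 + 6 = 13) = 0 (attained at k = 1)
  C[1][1] = min over k of (A[1][0] + B[0][1] = -3 + 4 = 1, A[1][1] + B[1][1] = -5 + -4 = -9, A[1][2] + B[2][1] = 7 + 9 = 16) = -9 (attained at k = 1)
  C[1][2] = min over k of (A[1][0] + B[0][2] = -3 + 10 = 7, A[1][1] + B[1][2] = -5 + -2 = -7, A[1][2] + B[2][2] = 7 + -5 = 2) = -7 (attained at k = 1)
  C[2][0] = min over k of (A[2][0] + B[0][0] = 0 + 6 = 6, A[2][1] + B[1][0] = -5 + 5 = 0, A[2][2] + B[2][0] = 9 + 6 = 15) = 0 (attained at k = 1)
  C[2][1] = min over k of (A[2][0] + B[0][1] = 0 + 4 = 4, A[2][1] + B[1][1] = -5 + -4 = -9, A[2][2] + B[2][1] = 9 + 9 = 18) = -9 (attained at k = 1)
  C[2][2] = min over k of (A[2][0] + B[0][2] = 0 + 10 = 10, A[2][1] + B[1][2] = -5 + -2 = -7, A[2][2] + B[2][2] = 9 + -5 = 4) = -7 (attained at k = 1)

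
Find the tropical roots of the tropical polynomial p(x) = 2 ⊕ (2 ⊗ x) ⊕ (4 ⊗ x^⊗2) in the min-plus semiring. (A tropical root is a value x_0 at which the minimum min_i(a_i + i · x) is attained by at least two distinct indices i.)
Roots: {-2, 0}

Each tropical root is a break point of the lower envelope of the lines y = a_i + i · x (there are 3 lines, with slopes 0, 1, ..., 2). Only the lines that attain the minimum somewhere contribute to roots; other lines are dominated. Here the surviving (envelope) indices are i = 2, i = 1, i = 0.
Intersections between consecutive envelope lines give the roots: for adjacent envelope indices i < j the intersection is x = (a_i − a_j) / (j − i). Reading off the sorted break points: {-2, 0}.
Verification: at each break x_0, at least two indices attain the minimum of min_i(a_i + i · x_0).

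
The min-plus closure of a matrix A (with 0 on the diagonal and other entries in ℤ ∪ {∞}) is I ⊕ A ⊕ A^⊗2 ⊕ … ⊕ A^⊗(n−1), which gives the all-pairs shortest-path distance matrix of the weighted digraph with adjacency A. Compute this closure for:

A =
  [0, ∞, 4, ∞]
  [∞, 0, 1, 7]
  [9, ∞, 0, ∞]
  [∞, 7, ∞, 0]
Closure =
  [0, ∞, 4, ∞]
  [10, 0, 1, 7]
  [9, ∞, 0, ∞]
  [17, 7, 8, 0]

This is the Floyd-Warshall all-pairs shortest-path computation. For each intermediate vertex k = 0, 1, …, 3, update dist[i][j] ← min(dist[i][j], dist[i][k] + dist[k][j]). The final matrix gives, for each (i, j), the minimum total weight of any directed path from i to j (possibly empty when i = j).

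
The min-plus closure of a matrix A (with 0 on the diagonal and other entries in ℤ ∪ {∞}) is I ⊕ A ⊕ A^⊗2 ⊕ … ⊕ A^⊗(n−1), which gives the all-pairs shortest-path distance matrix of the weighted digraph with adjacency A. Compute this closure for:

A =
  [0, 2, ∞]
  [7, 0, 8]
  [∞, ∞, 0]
Closure =
  [0, 2, 10]
  [7, 0, 8]
  [∞, ∞, 0]

This is the Floyd-Warshall all-pairs shortest-path computation. For each intermediate vertex k = 0, 1, …, 2, update dist[i][j] ← min(dist[i][j], dist[i][k] + dist[k][j]). The final matrix gives, for each (i, j), the minimum total weight of any directed path from i to j (possibly empty when i = j).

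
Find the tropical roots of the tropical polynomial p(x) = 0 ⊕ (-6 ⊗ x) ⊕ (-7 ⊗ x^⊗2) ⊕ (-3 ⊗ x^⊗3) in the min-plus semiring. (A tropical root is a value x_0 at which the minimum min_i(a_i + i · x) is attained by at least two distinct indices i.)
Roots: {-4, 1, 6}

Each tropical root is a break point of the lower envelope of the lines y = a_i + i · x (there are 4 lines, with slopes 0, 1, ..., 3). Only the lines that attain the minimum somewhere contribute to roots; other lines are dominated. Here the surviving (envelope) indices are i = 3, i = 2, i = 1, i = 0.
Intersections between consecutive envelope lines give the roots: for adjacent envelope indices i < j the intersection is x = (a_i − a_j) / (j − i). Reading off the sorted break points: {-4, 1, 6}.
Verification: at each break x_0, at least two indices attain the minimum of min_i(a_i + i · x_0).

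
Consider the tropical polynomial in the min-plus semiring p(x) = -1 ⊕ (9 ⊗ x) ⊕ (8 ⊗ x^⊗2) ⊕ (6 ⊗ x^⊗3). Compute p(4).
p(4) = -1

A tropical monomial a ⊗ x^⊗i evaluates to a + i · x. Evaluating each term at x = 4:
  Term 0 contributes -1 + 0 · 4 = -1
  Term 1 contributes 9 + 1 · 4 = 13
  Term 2 contributes 8 + 2 · 4 = 16
  Term 3 contributes 6 + 3 · 4 = 18
p(4) = ⊕ of these = min[-1, 13, 16, 18] = -1.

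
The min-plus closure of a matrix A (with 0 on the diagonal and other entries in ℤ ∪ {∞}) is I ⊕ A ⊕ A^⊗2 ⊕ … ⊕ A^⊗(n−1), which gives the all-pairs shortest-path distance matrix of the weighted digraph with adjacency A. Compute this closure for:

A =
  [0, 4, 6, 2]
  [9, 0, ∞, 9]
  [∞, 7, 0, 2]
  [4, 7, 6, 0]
Closure =
  [0, 4, 6, 2]
  [9, 0, 15, 9]
  [6, 7, 0, 2]
  [4, 7, 6, 0]

This is the Floyd-Warshall all-pairs shortest-path computation. For each intermediate vertex k = 0, 1, …, 3, update dist[i][j] ← min(dist[i][j], dist[i][k] + dist[k][j]). The final matrix gives, for each (i, j), the minimum total weight of any directed path from i to j (possibly empty when i = j).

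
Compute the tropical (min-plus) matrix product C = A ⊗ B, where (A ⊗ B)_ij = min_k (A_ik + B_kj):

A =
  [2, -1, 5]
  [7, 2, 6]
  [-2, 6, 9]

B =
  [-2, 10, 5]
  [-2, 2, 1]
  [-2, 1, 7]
A ⊗ B =
  [-3, 1, 0]
  [0, 4, 3]
  [-4, 8, 3]

Apply the min-plus product entry-by-entry:
  C[0][0] = min over k of (A[0][0] + B[0][0] = 2 + -2 = 0, A[0][1] + B[1][0] = -1 + -2 = -3, A[0][2] + B[2][0] = 5 + -2 = 3) = -3 (attained at k = 1)
  C[0][1] = min over k of (A[0][0] + B[0][1] = 2 + 10 = 12, A[0][1] + B[1][1] = -1 + 2 = 1, A[0][2] + B[2][1] = 5 + 1 = 6) = 1 (attained at k = 1)
  C[0][2] = min over k of (A[0][0] + B[0][2] = 2 + 5 = 7, A[0][1] + B[1][2] = -1 + 1 = 0, A[0][2] + B[2][2] = 5 + 7 = 12) = 0 (attained at k = 1)
  C[1][0] = min over k of (A[1][0] + B[0][0] = 7 + -2 = 5, A[1][1] + B[1][0] = 2 + -2 = 0, A[1][2] + B[2][0] = 6 + -2 = 4) = 0 (attained at k = 1)
  C[1][1] = min over k of (A[1][0] + B[0][1] = 7 + 10 = 17, A[1][1] + B[1][1] = 2 + 2 = 4, A[1][2] + B[2][1] = 6 + 1 = 7) = 4 (attained at k = 1)
  C[1][2] = min over k of (A[1][0] + B[0][2] = 7 + 5 = 12, A[1][1] + B[1][2] = 2 + 1 = 3, A[1][2] + B[2][2] = 6 + 7 = 13) = 3 (attained at k = 1)
  C[2][0] = min over k of (A[2][0] + B[0][0] = -2 + -2 = -4, A[2][1] + B[1][0] = 6 + -2 = 4, A[2][2] + B[2][0] = 9 + -2 = 7) = -4 (attained at k = 0)
  C[2][1] = min over k of (A[2][0] + B[0][1] = -2 + 10 = 8, A[2][1] + B[1][1] = 6 + 2 = 8, A[2][2] + B[2][1] = 9 + 1 = 10) = 8 (attained at k = 0)
  C[2][2] = min over k of (A[2][0] + B[0][2] = -2 + 5 = 3, A[2][1] + B[1][2] = 6 + 1 = 7, A[2][2] + B[2][2] = 9 + 7 = 16) = 3 (attained at k = 0)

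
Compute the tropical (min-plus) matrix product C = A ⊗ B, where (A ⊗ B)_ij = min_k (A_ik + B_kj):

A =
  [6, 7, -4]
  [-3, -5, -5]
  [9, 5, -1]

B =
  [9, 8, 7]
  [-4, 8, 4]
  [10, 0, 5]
A ⊗ B =
  [3, -4, 1]
  [-9, -5, -1]
  [1, -1, 4]

Apply the min-plus product entry-by-entry:
  C[0][0] = min over k of (A[0][0] + B[0][0] = 6 + 9 = 15, A[0][1] + B[1][0] = 7 + -4 = 3, A[0][2] + B[2][0] = -4 + 10 = 6) = 3 (attained at k = 1)
  C[0][1] = min over k of (A[0][0] + B[0][1] = 6 + 8 = 14, A[0][1] + B[1][1] = 7 + 8 = 15, A[0][2] + B[2][1] = -4 + 0 = -4) = -4 (attained at k = 2)
  C[0][2] = min over k of (A[0][0] + B[0][2] = 6 + 7 = 13, A[0][1] + B[1][2] = 7 + 4 = 11, A[0][2] + B[2][2] = -4 + 5 = 1) = 1 (attained at k = 2)
  C[1][0] = min over k of (A[1][0] + B[0][0] = -3 + 9 = 6, A[1][1] + B[1][0] = -5 + -4 = -9, A[1][2] + B[2][0] = -5 + 10 = 5) = -9 (attained at k = 1)
  C[1][1] = min over k of (A[1][0] + B[0][1] = -3 + 8 = 5, A[1][1] + B[1][1] = -5 + 8 = 3, A[1][2] + B[2][1] = -5 + 0 = -5) = -5 (attained at k = 2)
  C[1][2] = min over k of (A[1][0] + B[0][2] = -3 + 7 = 4, A[1][1] + B[1][2] = -5 + 4 = -1, A[1][2] + B[2][2] = -5 + 5 = 0) = -1 (attained at k = 1)
  C[2][0] = min over k of (A[2][0] + B[0][0] = 9 + 9 = 18, A[2][1] + B[1][0] = 5 + -4 = 1, A[2][2] + B[2][0] = -1 + 10 = 9) = 1 (attained at k = 1)
  C[2][1] = min over k of (A[2][0] + B[0][1] = 9 + 8 = 17, A[2][1] + B[1][1] = 5 + 8 = 13, A[2][2] + B[2][1] = -1 + 0 = -1) = -1 (attained at k = 2)
  C[2][2] = min over k of (A[2][0] + B[0][2] = 9 + 7 = 16, A[2][1] + B[1][2] = 5 + 4 = 9, A[2][2] + B[2][2] = -1 + 5 = 4) = 4 (attained at k = 2)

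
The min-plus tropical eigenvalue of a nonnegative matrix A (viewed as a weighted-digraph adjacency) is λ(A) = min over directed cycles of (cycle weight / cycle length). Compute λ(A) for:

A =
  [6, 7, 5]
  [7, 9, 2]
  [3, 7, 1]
λ(A) = 1

Enumerate directed cycles and compute their means (weight / length). Sample:
  cycle 0 → 0: weight = 6, length = 1, mean = 6/1 ≈ 6.000
  cycle 1 → 1: weight = 9, length = 1, mean = 9/1 ≈ 9.000
  cycle 2 → 2: weight = 1, length = 1, mean = 1/1 ≈ 1.000
  cycle 0 → 1 → 0: weight = 14, length = 2, mean = 14/2 ≈ 7.000
  cycle 0 → 2 → 0: weight = 8, length = 2, mean = 8/2 ≈ 4.000
  cycle 1 → 0 → 1: weight = 14, length = 2, mean = 14/2 ≈ 7.000
Minimum mean = 1.000, attained e.g. along the cycle 2 → 2 with weight 1 and length 1. So λ(A) = 1/1 = 1.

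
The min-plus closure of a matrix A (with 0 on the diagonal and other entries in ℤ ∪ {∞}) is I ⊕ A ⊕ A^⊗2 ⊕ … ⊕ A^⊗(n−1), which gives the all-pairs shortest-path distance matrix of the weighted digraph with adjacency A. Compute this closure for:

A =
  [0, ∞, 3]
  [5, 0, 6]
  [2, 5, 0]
Closure =
  [0, 8, 3]
  [5, 0, 6]
  [2, 5, 0]

This is the Floyd-Warshall all-pairs shortest-path computation. For each intermediate vertex k = 0, 1, …, 2, update dist[i][j] ← min(dist[i][j], dist[i][k] + dist[k][j]). The final matrix gives, for each (i, j), the minimum total weight of any directed path from i to j (possibly empty when i = j).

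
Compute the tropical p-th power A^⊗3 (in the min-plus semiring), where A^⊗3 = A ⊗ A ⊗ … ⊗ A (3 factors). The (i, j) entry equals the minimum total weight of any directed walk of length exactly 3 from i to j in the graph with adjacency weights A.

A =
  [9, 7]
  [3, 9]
A^⊗3 =
  [19, 17]
  [13, 19]

Each entry (A^⊗3)_ij equals the minimum over all length-3 walks i = v_0 → v_1 → … → v_3 = j of Σ_t A[v_t][v_{t+1}]. For example, for (i, j) = (0, 1) we minimise over 4 possible intermediate vertex sequences; the minimum is 17, attained along the walk 0 → 1 → 0 → 1.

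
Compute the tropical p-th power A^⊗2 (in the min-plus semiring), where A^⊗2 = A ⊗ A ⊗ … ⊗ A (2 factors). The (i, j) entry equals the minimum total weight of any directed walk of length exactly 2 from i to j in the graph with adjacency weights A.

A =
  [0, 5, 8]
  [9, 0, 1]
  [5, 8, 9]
A^⊗2 =
  [0, 5, 6]
  [6, 0, 1]
  [5, 8, 9]

Each entry (A^⊗2)_ij equals the minimum over all length-2 walks i = v_0 → v_1 → … → v_2 = j of Σ_t A[v_t][v_{t+1}]. For example, for (i, j) = (0, 2) we minimise over 3 possible intermediate vertex sequences; the minimum is 6, attained along the walk 0 → 1 → 2.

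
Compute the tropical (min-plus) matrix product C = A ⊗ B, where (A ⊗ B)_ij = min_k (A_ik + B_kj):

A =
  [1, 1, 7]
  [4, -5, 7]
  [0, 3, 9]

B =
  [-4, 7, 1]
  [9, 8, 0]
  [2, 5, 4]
A ⊗ B =
  [-3, 8, 1]
  [0, 3, -5]
  [-4, 7, 1]

Apply the min-plus product entry-by-entry:
  C[0][0] = min over k of (A[0][0] + B[0][0] = 1 + -4 = -3, A[0][1] + B[1][0] = 1 + 9 = 10, A[0][2] + B[2][0] = 7 + 2 = 9) = -3 (attained at k = 0)
  C[0][1] = min over k of (A[0][0] + B[0][1] = 1 + 7 = 8, A[0][1] + B[1][1] = 1 + 8 = 9, A[0][2] + B[2][1] = 7 + 5 = 12) = 8 (attained at k = 0)
  C[0][2] = min over k of (A[0][0] + B[0][2] = 1 + 1 = 2, A[0][1] + B[1][2] = 1 + 0 = 1, A[0][2] + B[2][2] = 7 + 4 = 11) = 1 (attained at k = 1)
  C[1][0] = min over k of (A[1][0] + B[0][0] = 4 + -4 = 0, A[1][1] + B[1][0] = -5 + 9 = 4, A[1][2] + B[2][0] = 7 + 2 = 9) = 0 (attained at k = 0)
  C[1][1] = min over k of (A[1][0] + B[0][1] = 4 + 7 = 11, A[1][1] + B[1][1] = -5 + 8 = 3, A[1][2] + B[2][1] = 7 + 5 = 12) = 3 (attained at k = 1)
  C[1][2] = min over k of (A[1][0] + B[0][2] = 4 + 1 = 5, A[1][1] + B[1][2] = -5 + 0 = -5, A[1][2] + B[2][2] = 7 + 4 = 11) = -5 (attained at k = 1)
  C[2][0] = min over k of (A[2][0] + B[0][0] = 0 + -4 = -4, A[2][1] + B[1][0] = 3 + 9 = 12, A[2][2] + B[2][0] = 9 + 2 = 11) = -4 (attained at k = 0)
  C[2][1] = min over k of (A[2][0] + B[0][1] = 0 + 7 = 7, A[2][1] + B[1][1] = 3 + 8 = 11, A[2][2] + B[2][1] = 9 + 5 = 14) = 7 (attained at k = 0)
  C[2][2] = min over k of (A[2][0] + B[0][2] = 0 + 1 = 1, A[2][1] + B[1][2] = 3 + 0 = 3, A[2][2] + B[2][2] = 9 + 4 = 13) = 1 (attained at k = 0)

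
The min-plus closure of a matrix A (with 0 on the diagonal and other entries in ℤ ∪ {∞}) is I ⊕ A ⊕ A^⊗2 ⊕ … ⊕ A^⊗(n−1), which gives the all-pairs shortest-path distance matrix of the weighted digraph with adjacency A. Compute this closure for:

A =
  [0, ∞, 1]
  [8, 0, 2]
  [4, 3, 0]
Closure =
  [0, 4, 1]
  [6, 0, 2]
  [4, 3, 0]

This is the Floyd-Warshall all-pairs shortest-path computation. For each intermediate vertex k = 0, 1, …, 2, update dist[i][j] ← min(dist[i][j], dist[i][k] + dist[k][j]). The final matrix gives, for each (i, j), the minimum total weight of any directed path from i to j (possibly empty when i = j).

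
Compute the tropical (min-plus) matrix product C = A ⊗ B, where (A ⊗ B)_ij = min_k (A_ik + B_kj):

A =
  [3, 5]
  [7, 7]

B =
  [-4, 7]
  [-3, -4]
A ⊗ B =
  [-1, 1]
  [3, 3]

Apply the min-plus product entry-by-entry:
  C[0][0] = min over k of (A[0][0] + B[0][0] = 3 + -4 = -1, A[0][1] + B[1][0] = 5 + -3 = 2) = -1 (attained at k = 0)
  C[0][1] = min over k of (A[0][0] + B[0][1] = 3 + 7 = 10, A[0][1] + B[1][1] = 5 + -4 = 1) = 1 (attained at k = 1)
  C[1][0] = min over k of (A[1][0] + B[0][0] = 7 + -4 = 3, A[1][1] + B[1][0] = 7 + -3 = 4) = 3 (attained at k = 0)
  C[1][1] = min over k of (A[1][0] + B[0][1] = 7 + 7 = 14, A[1][1] + B[1][1] = 7 + -4 = 3) = 3 (attained at k = 1)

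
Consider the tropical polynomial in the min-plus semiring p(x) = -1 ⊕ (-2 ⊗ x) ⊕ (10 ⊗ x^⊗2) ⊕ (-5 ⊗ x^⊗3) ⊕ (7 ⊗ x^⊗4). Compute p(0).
p(0) = -5

A tropical monomial a ⊗ x^⊗i evaluates to a + i · x. Evaluating each term at x = 0:
  Term 0 contributes -1 + 0 · 0 = -1
  Term 1 contributes -2 + 1 · 0 = -2
  Term 2 contributes 10 + 2 · 0 = 10
  Term 3 contributes -5 + 3 · 0 = -5
  Term 4 contributes 7 + 4 · 0 = 7
p(0) = ⊕ of these = min[-1, -2, 10, -5, 7] = -5.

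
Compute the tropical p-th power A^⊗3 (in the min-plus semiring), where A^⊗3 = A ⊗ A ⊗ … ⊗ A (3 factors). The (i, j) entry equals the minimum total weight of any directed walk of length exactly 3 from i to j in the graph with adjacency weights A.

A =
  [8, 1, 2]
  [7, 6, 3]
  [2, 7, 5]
A^⊗3 =
  [6, 5, 6]
  [10, 6, 7]
  [6, 8, 6]

Each entry (A^⊗3)_ij equals the minimum over all length-3 walks i = v_0 → v_1 → … → v_3 = j of Σ_t A[v_t][v_{t+1}]. For example, for (i, j) = (0, 2) we minimise over 9 possible intermediate vertex sequences; the minimum is 6, attained along the walk 0 → 2 → 0 → 2.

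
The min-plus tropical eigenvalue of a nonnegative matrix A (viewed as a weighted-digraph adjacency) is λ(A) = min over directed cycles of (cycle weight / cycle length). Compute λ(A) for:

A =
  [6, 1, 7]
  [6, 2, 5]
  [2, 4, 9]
λ(A) = 2

Enumerate directed cycles and compute their means (weight / length). Sample:
  cycle 0 → 0: weight = 6, length = 1, mean = 6/1 ≈ 6.000
  cycle 1 → 1: weight = 2, length = 1, mean = 2/1 ≈ 2.000
  cycle 2 → 2: weight = 9, length = 1, mean = 9/1 ≈ 9.000
  cycle 0 → 1 → 0: weight = 7, length = 2, mean = 7/2 ≈ 3.500
  cycle 0 → 2 → 0: weight = 9, length = 2, mean = 9/2 ≈ 4.500
  cycle 1 → 0 → 1: weight = 7, length = 2, mean = 7/2 ≈ 3.500
Minimum mean = 2.000, attained e.g. along the cycle 1 → 1 with weight 2 and length 1. So λ(A) = 2/1 = 2.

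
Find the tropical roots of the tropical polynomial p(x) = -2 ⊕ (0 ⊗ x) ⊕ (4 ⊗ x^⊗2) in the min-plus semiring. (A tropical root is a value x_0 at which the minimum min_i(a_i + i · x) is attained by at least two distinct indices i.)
Roots: {-4, -2}

Each tropical root is a break point of the lower envelope of the lines y = a_i + i · x (there are 3 lines, with slopes 0, 1, ..., 2). Only the lines that attain the minimum somewhere contribute to roots; other lines are dominated. Here the surviving (envelope) indices are i = 2, i = 1, i = 0.
Intersections between consecutive envelope lines give the roots: for adjacent envelope indices i < j the intersection is x = (a_i − a_j) / (j − i). Reading off the sorted break points: {-4, -2}.
Verification: at each break x_0, at least two indices attain the minimum of min_i(a_i + i · x_0).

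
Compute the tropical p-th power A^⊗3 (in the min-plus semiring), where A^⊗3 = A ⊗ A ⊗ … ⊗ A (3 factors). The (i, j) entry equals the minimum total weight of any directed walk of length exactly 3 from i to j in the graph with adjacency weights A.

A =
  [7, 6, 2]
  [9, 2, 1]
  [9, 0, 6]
A^⊗3 =
  [11, 4, 3]
  [10, 3, 2]
  [10, 1, 3]

Each entry (A^⊗3)_ij equals the minimum over all length-3 walks i = v_0 → v_1 → … → v_3 = j of Σ_t A[v_t][v_{t+1}]. For example, for (i, j) = (0, 2) we minimise over 9 possible intermediate vertex sequences; the minimum is 3, attained along the walk 0 → 2 → 1 → 2.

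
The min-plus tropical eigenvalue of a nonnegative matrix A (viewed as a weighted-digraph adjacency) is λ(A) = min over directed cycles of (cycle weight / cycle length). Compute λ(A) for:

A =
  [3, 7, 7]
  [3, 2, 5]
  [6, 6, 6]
λ(A) = 2

Enumerate directed cycles and compute their means (weight / length). Sample:
  cycle 0 → 0: weight = 3, length = 1, mean = 3/1 ≈ 3.000
  cycle 1 → 1: weight = 2, length = 1, mean = 2/1 ≈ 2.000
  cycle 2 → 2: weight = 6, length = 1, mean = 6/1 ≈ 6.000
  cycle 0 → 1 → 0: weight = 10, length = 2, mean = 10/2 ≈ 5.000
  cycle 0 → 2 → 0: weight = 13, length = 2, mean = 13/2 ≈ 6.500
  cycle 1 → 0 → 1: weight = 10, length = 2, mean = 10/2 ≈ 5.000
Minimum mean = 2.000, attained e.g. along the cycle 1 → 1 with weight 2 and length 1. So λ(A) = 2/1 = 2.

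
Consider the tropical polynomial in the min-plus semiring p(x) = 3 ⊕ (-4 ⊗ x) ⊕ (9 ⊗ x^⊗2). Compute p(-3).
p(-3) = -7

A tropical monomial a ⊗ x^⊗i evaluates to a + i · x. Evaluating each term at x = -3:
  Term 0 contributes 3 + 0 · -3 = 3
  Term 1 contributes -4 + 1 · -3 = -7
  Term 2 contributes 9 + 2 · -3 = 3
p(-3) = ⊕ of these = min[3, -7, 3] = -7.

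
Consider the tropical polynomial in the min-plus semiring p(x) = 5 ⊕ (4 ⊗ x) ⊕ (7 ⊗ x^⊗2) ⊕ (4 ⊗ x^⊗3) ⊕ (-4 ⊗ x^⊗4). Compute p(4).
p(4) = 5

A tropical monomial a ⊗ x^⊗i evaluates to a + i · x. Evaluating each term at x = 4:
  Term 0 contributes 5 + 0 · 4 = 5
  Term 1 contributes 4 + 1 · 4 = 8
  Term 2 contributes 7 + 2 · 4 = 15
  Term 3 contributes 4 + 3 · 4 = 16
  Term 4 contributes -4 + 4 · 4 = 12
p(4) = ⊕ of these = min[5, 8, 15, 16, 12] = 5.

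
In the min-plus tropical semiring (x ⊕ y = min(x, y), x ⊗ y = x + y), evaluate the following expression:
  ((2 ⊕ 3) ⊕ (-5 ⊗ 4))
((2 ⊕ 3) ⊕ (-5 ⊗ 4)) = -1

Expand innermost to outermost. Recall ⊕ takes the minimum of its arguments and ⊗ takes their sum. Working out the expression ((2 ⊕ 3) ⊕ (-5 ⊗ 4)) gives -1.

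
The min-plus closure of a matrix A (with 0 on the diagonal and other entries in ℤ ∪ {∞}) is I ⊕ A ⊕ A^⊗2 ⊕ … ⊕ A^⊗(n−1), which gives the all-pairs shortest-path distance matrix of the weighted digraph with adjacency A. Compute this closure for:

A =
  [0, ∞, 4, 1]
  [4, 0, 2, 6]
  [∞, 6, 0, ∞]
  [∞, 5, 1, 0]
Closure =
  [0, 6, 2, 1]
  [4, 0, 2, 5]
  [10, 6, 0, 11]
  [9, 5, 1, 0]

This is the Floyd-Warshall all-pairs shortest-path computation. For each intermediate vertex k = 0, 1, …, 3, update dist[i][j] ← min(dist[i][j], dist[i][k] + dist[k][j]). The final matrix gives, for each (i, j), the minimum total weight of any directed path from i to j (possibly empty when i = j).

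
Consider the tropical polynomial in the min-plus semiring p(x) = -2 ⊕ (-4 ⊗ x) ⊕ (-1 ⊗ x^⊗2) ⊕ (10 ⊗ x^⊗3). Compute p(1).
p(1) = -3

A tropical monomial a ⊗ x^⊗i evaluates to a + i · x. Evaluating each term at x = 1:
  Term 0 contributes -2 + 0 · 1 = -2
  Term 1 contributes -4 + 1 · 1 = -3
  Term 2 contributes -1 + 2 · 1 = 1
  Term 3 contributes 10 + 3 · 1 = 13
p(1) = ⊕ of these = min[-2, -3, 1, 13] = -3.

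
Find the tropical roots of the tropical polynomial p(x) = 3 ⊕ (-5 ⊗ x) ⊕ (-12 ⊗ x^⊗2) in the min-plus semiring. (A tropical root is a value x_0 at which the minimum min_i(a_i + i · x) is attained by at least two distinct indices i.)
Roots: {7, 8}

Each tropical root is a break point of the lower envelope of the lines y = a_i + i · x (there are 3 lines, with slopes 0, 1, ..., 2). Only the lines that attain the minimum somewhere contribute to roots; other lines are dominated. Here the surviving (envelope) indices are i = 2, i = 1, i = 0.
Intersections between consecutive envelope lines give the roots: for adjacent envelope indices i < j the intersection is x = (a_i − a_j) / (j − i). Reading off the sorted break points: {7, 8}.
Verification: at each break x_0, at least two indices attain the minimum of min_i(a_i + i · x_0).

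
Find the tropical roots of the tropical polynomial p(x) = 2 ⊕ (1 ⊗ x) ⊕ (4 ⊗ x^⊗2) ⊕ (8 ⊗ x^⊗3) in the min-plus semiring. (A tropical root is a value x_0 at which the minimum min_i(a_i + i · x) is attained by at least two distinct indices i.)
Roots: {-4, -3, 1}

Each tropical root is a break point of the lower envelope of the lines y = a_i + i · x (there are 4 lines, with slopes 0, 1, ..., 3). Only the lines that attain the minimum somewhere contribute to roots; other lines are dominated. Here the surviving (envelope) indices are i = 3, i = 2, i = 1, i = 0.
Intersections between consecutive envelope lines give the roots: for adjacent envelope indices i < j the intersection is x = (a_i − a_j) / (j − i). Reading off the sorted break points: {-4, -3, 1}.
Verification: at each break x_0, at least two indices attain the minimum of min_i(a_i + i · x_0).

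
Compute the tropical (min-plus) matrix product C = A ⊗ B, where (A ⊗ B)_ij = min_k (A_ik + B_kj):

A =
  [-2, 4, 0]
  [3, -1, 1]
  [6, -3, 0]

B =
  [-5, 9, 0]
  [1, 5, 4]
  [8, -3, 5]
A ⊗ B =
  [-7, -3, -2]
  [-2, -2, 3]
  [-2, -3, 1]

Apply the min-plus product entry-by-entry:
  C[0][0] = min over k of (A[0][0] + B[0][0] = -2 + -5 = -7, A[0][1] + B[1][0] = 4 + 1 = 5, A[0][2] + B[2][0] = 0 + 8 = 8) = -7 (attained at k = 0)
  C[0][1] = min over k of (A[0][0] + B[0][1] = -2 + 9 = 7, A[0][1] + B[1][1] = 4 + 5 = 9, A[0][2] + B[2][1] = 0 + -3 = -3) = -3 (attained at k = 2)
  C[0][2] = min over k of (A[0][0] + B[0][2] = -2 + 0 = -2, A[0][1] + B[1][2] = 4 + 4 = 8, A[0][2] + B[2][2] = 0 + 5 = 5) = -2 (attained at k = 0)
  C[1][0] = min over k of (A[1][0] + B[0][0] = 3 + -5 = -2, A[1][1] + B[1][0] = -1 + 1 = 0, A[1][2] + B[2][0] = 1 + 8 = 9) = -2 (attained at k = 0)
  C[1][1] = min over k of (A[1][0] + B[0][1] = 3 + 9 = 12, A[1][1] + B[1][1] = -1 + 5 = 4, A[1][2] + B[2][1] = 1 + -3 = -2) = -2 (attained at k = 2)
  C[1][2] = min over k of (A[1][0] + B[0][2] = 3 + 0 = 3, A[1][1] + B[1][2] = -1 + 4 = 3, A[1][2] + B[2][2] = 1 + 5 = 6) = 3 (attained at k = 0)
  C[2][0] = min over k of (A[2][0] + B[0][0] = 6 + -5 = 1, A[2][1] + B[1][0] = -3 + 1 = -2, A[2][2] + B[2][0] = 0 + 8 = 8) = -2 (attained at k = 1)
  C[2][1] = min over k of (A[2][0] + B[0][1] = 6 + 9 = 15, A[2][1] + B[1][1] = -3 + 5 = 2, A[2][2] + B[2][1] = 0 + -3 = -3) = -3 (attained at k = 2)
  C[2][2] = min over k of (A[2][0] + B[0][2] = 6 + 0 = 6, A[2][1] + B[1][2] = -3 + 4 = 1, A[2][2] + B[2][2] = 0 + 5 = 5) = 1 (attained at k = 1)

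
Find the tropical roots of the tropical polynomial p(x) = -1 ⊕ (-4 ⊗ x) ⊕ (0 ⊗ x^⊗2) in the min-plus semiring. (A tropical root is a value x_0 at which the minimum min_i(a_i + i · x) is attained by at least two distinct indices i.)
Roots: {-4, 3}

Each tropical root is a break point of the lower envelope of the lines y = a_i + i · x (there are 3 lines, with slopes 0, 1, ..., 2). Only the lines that attain the minimum somewhere contribute to roots; other lines are dominated. Here the surviving (envelope) indices are i = 2, i = 1, i = 0.
Intersections between consecutive envelope lines give the roots: for adjacent envelope indices i < j the intersection is x = (a_i − a_j) / (j − i). Reading off the sorted break points: {-4, 3}.
Verification: at each break x_0, at least two indices attain the minimum of min_i(a_i + i · x_0).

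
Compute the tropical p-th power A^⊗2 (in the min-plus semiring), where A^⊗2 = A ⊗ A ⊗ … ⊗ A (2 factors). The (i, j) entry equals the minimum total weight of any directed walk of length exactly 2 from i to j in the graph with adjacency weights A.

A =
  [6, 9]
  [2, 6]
A^⊗2 =
  [11, 15]
  [8, 11]

Each entry (A^⊗2)_ij equals the minimum over all length-2 walks i = v_0 → v_1 → … → v_2 = j of Σ_t A[v_t][v_{t+1}]. For example, for (i, j) = (0, 1) we minimise over 2 possible intermediate vertex sequences; the minimum is 15, attained along the walk 0 → 0 → 1.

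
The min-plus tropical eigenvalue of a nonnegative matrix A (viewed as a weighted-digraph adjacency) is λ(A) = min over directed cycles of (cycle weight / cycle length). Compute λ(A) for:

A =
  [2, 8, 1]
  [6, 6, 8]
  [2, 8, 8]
λ(A) = 3/2

Enumerate directed cycles and compute their means (weight / length). Sample:
  cycle 0 → 0: weight = 2, length = 1, mean = 2/1 ≈ 2.000
  cycle 1 → 1: weight = 6, length = 1, mean = 6/1 ≈ 6.000
  cycle 2 → 2: weight = 8, length = 1, mean = 8/1 ≈ 8.000
  cycle 0 → 1 → 0: weight = 14, length = 2, mean = 14/2 ≈ 7.000
  cycle 0 → 2 → 0: weight = 3, length = 2, mean = 3/2 ≈ 1.500
  cycle 1 → 0 → 1: weight = 14, length = 2, mean = 14/2 ≈ 7.000
Minimum mean = 1.500, attained e.g. along the cycle 0 → 2 → 0 with weight 3 and length 2. So λ(A) = 3/2 = 3/2.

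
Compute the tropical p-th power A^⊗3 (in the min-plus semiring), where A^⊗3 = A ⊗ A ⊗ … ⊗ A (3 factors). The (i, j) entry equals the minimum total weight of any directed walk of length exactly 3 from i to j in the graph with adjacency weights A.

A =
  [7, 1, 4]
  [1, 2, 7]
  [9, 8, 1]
A^⊗3 =
  [4, 3, 6]
  [3, 4, 6]
  [10, 10, 3]

Each entry (A^⊗3)_ij equals the minimum over all length-3 walks i = v_0 → v_1 → … → v_3 = j of Σ_t A[v_t][v_{t+1}]. For example, for (i, j) = (0, 2) we minimise over 9 possible intermediate vertex sequences; the minimum is 6, attained along the walk 0 → 1 → 0 → 2.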